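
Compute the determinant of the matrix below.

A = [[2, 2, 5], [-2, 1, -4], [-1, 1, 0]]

Forward elimination:
R2 <- R2 - (-1)*R1:  [ 0  3  1 ]
R3 <- R3 - (-1/2)*R1:  [   0    2  5/2 ]
R3 <- R3 - (2/3)*R2:  [    0     0  11/6 ]
Upper-triangular form:
[ 2  2     5 ]
[ 0  3     1 ]
[ 0  0  11/6 ]
det(A) = (-1)^0 * (2) * (3) * (11/6) = 11  (0 row swaps -> sign +1)

det(A) = 11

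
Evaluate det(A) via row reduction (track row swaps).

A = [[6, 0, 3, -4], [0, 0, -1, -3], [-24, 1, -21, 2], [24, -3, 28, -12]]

det(A) = -30

Forward elimination:
R3 <- R3 - (-4)*R1:  [   0    1   -9  -14 ]
R4 <- R4 - (4)*R1:  [  0  -3  16   4 ]
R2 <-> R3   (pivot in column 2 was zero)
[ 6   0   3   -4 ]
[ 0   1  -9  -14 ]
[ 0   0  -1   -3 ]
[ 0  -3  16    4 ]
R4 <- R4 - (-3)*R2:  [   0    0  -11  -38 ]
R4 <- R4 - (11)*R3:  [  0   0   0  -5 ]
Upper-triangular form:
[ 6  0   3   -4 ]
[ 0  1  -9  -14 ]
[ 0  0  -1   -3 ]
[ 0  0   0   -5 ]
det(A) = (-1)^1 * (6) * (1) * (-1) * (-5) = -30  (1 row swap -> sign -1)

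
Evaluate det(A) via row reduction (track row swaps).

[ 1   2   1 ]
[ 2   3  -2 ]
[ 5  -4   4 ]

det(A) = -55

Forward elimination:
R2 <- R2 - (2)*R1:  [  0  -1  -4 ]
R3 <- R3 - (5)*R1:  [   0  -14   -1 ]
R3 <- R3 - (14)*R2:  [  0   0  55 ]
Upper-triangular form:
[ 1   2   1 ]
[ 0  -1  -4 ]
[ 0   0  55 ]
det(A) = (-1)^0 * (1) * (-1) * (55) = -55  (0 row swaps -> sign +1)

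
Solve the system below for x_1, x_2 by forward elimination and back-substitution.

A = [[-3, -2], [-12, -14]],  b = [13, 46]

(-5, 1)

Forward elimination on [A|b]:
R2 <- R2 - (4)*R1:  [  0  -6  -6 ]
Row echelon form:
[ -3  -2  |  13 ]
[  0  -6  |  -6 ]
Back-substitution:
x_2 = (-6) / -6 = 1
x_1 = (13 - (-2)*(1)) / -3 = -5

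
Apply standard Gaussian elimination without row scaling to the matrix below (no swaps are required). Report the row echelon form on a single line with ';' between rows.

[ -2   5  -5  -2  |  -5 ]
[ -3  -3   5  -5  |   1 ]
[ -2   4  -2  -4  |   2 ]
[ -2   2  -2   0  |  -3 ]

REF = [-2 5 -5 -2 -5; 0 -21/2 25/2 -2 17/2; 0 0 38/21 -38/21 130/21; 0 0 0 2 29/19]

Forward elimination:
R2 <- R2 - (3/2)*R1:  [     0  -21/2   25/2     -2   17/2 ]
R3 <- R3 - (1)*R1:  [  0  -1   3  -2   7 ]
R4 <- R4 - (1)*R1:  [  0  -3   3   2   2 ]
R3 <- R3 - (2/21)*R2:  [      0       0   38/21  -38/21  130/21 ]
R4 <- R4 - (2/7)*R2:  [    0     0  -4/7  18/7  -3/7 ]
R4 <- R4 - (-6/19)*R3:  [     0      0      0      2  29/19 ]
Row echelon form:
[ -2      5     -5      -2  |      -5 ]
[  0  -21/2   25/2      -2  |    17/2 ]
[  0      0  38/21  -38/21  |  130/21 ]
[  0      0      0       2  |   29/19 ]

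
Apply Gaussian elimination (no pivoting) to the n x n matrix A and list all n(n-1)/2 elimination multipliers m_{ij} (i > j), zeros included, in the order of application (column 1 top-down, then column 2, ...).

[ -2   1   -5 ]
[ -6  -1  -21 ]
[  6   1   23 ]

Forward elimination:
R2 <- R2 - (3)*R1:  [  0  -4  -6 ]
R3 <- R3 - (-3)*R1:  [ 0  4  8 ]
R3 <- R3 - (-1)*R2:  [ 0  0  2 ]
Multipliers (in order of application): m_{21} = 3, m_{31} = -3, m_{32} = -1

multipliers: 3, -3, -1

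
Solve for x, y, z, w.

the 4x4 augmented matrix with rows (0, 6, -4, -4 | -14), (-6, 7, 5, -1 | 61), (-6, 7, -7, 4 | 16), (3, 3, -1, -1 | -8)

Forward elimination on [A|b]:
R1 <-> R2   (pivot in column 1 was zero)
[ -6  7   5  -1   61 ]
[  0  6  -4  -4  -14 ]
[ -6  7  -7   4   16 ]
[  3  3  -1  -1   -8 ]
R3 <- R3 - (1)*R1:  [   0    0  -12    5  -45 ]
R4 <- R4 - (-1/2)*R1:  [    0  13/2   3/2  -3/2  45/2 ]
R4 <- R4 - (13/12)*R2:  [     0      0   35/6   17/6  113/3 ]
R4 <- R4 - (-35/72)*R3:  [      0       0       0  379/72  379/24 ]
Row echelon form:
[ -6  7    5      -1  |      61 ]
[  0  6   -4      -4  |     -14 ]
[  0  0  -12       5  |     -45 ]
[  0  0    0  379/72  |  379/24 ]
Back-substitution:
w = (379/24) / (379/72) = 3
z = (-45 - (5)*(3)) / -12 = 5
y = (-14 - (-4)*(5) - (-4)*(3)) / 6 = 3
x = (61 - (7)*(3) - (5)*(5) - (-1)*(3)) / -6 = -3

(-3, 3, 5, 3)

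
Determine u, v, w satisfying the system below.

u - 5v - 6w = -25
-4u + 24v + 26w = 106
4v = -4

(0, -1, 5)

Forward elimination on [A|b]:
R2 <- R2 - (-4)*R1:  [ 0  4  2  6 ]
R3 <- R3 - (1)*R2:  [   0    0   -2  -10 ]
Row echelon form:
[ 1  -5  -6  |  -25 ]
[ 0   4   2  |    6 ]
[ 0   0  -2  |  -10 ]
Back-substitution:
w = (-10) / -2 = 5
v = (6 - (2)*(5)) / 4 = -1
u = (-25 - (-5)*(-1) - (-6)*(5)) / 1 = 0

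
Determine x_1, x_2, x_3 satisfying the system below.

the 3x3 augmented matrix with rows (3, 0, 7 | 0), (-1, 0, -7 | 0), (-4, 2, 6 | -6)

(0, -3, 0)

Forward elimination on [A|b]:
R2 <- R2 - (-1/3)*R1:  [     0      0  -14/3      0 ]
R3 <- R3 - (-4/3)*R1:  [    0     2  46/3    -6 ]
R2 <-> R3   (pivot in column 2 was zero)
[ 3  0      7   0 ]
[ 0  2   46/3  -6 ]
[ 0  0  -14/3   0 ]
Row echelon form:
[ 3  0      7  |   0 ]
[ 0  2   46/3  |  -6 ]
[ 0  0  -14/3  |   0 ]
Back-substitution:
x_3 = (0) / (-14/3) = 0
x_2 = (-6 - (46/3)*(0)) / 2 = -3
x_1 = (0 - (7)*(0)) / 3 = 0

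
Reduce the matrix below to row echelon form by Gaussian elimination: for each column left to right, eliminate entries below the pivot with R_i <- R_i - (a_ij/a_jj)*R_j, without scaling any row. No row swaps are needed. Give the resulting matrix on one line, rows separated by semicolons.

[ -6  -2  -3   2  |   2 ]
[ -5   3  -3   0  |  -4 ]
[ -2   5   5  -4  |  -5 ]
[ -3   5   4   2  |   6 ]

Forward elimination:
R2 <- R2 - (5/6)*R1:  [     0   14/3   -1/2   -5/3  -17/3 ]
R3 <- R3 - (1/3)*R1:  [     0   17/3      6  -14/3  -17/3 ]
R4 <- R4 - (1/2)*R1:  [    0     6  11/2     1     5 ]
R3 <- R3 - (17/14)*R2:  [      0       0  185/28  -37/14   17/14 ]
R4 <- R4 - (9/7)*R2:  [    0     0  43/7  22/7  86/7 ]
R4 <- R4 - (172/185)*R3:  [        0         0         0      28/5  2064/185 ]
Row echelon form:
[ -6    -2      -3       2  |         2 ]
[  0  14/3    -1/2    -5/3  |     -17/3 ]
[  0     0  185/28  -37/14  |     17/14 ]
[  0     0       0    28/5  |  2064/185 ]

REF = [-6 -2 -3 2 2; 0 14/3 -1/2 -5/3 -17/3; 0 0 185/28 -37/14 17/14; 0 0 0 28/5 2064/185]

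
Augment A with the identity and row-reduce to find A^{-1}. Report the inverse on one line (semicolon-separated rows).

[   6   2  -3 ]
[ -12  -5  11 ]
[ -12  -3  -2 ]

inverse = [43/18 13/18 7/18; -26/3 -8/3 -5/3; -4/3 -1/3 -1/3]

Gauss-Jordan on [A | I]:
R1 <- (1/6)*R1:  [    1   1/3  -1/2  |   1/6     0     0 ]
R2 <- R2 - (-12)*R1:  [  0  -1   5  |   2   1   0 ]
R3 <- R3 - (-12)*R1:  [  0   1  -8  |   2   0   1 ]
R2 <- (1/-1)*R2:  [  0   1  -5  |  -2  -1   0 ]
R1 <- R1 - (1/3)*R2:  [   1    0  7/6  |  5/6  1/3    0 ]
R3 <- R3 - (1)*R2:  [  0   0  -3  |   4   1   1 ]
R3 <- (1/-3)*R3:  [    0     0     1  |  -4/3  -1/3  -1/3 ]
R1 <- R1 - (7/6)*R3:  [     1      0      0  |  43/18  13/18   7/18 ]
R2 <- R2 - (-5)*R3:  [     0      1      0  |  -26/3   -8/3   -5/3 ]
Right block of [I | A^{-1}] is the inverse:
[ 43/18  13/18  7/18 ]
[ -26/3   -8/3  -5/3 ]
[  -4/3   -1/3  -1/3 ]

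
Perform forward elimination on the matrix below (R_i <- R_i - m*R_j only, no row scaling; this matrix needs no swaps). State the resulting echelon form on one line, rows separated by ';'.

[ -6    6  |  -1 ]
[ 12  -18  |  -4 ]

REF = [-6 6 -1; 0 -6 -6]

Forward elimination:
R2 <- R2 - (-2)*R1:  [  0  -6  -6 ]
Row echelon form:
[ -6   6  |  -1 ]
[  0  -6  |  -6 ]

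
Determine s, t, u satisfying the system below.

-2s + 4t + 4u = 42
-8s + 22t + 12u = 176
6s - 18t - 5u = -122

(-5, 4, 4)

Forward elimination on [A|b]:
R2 <- R2 - (4)*R1:  [  0   6  -4   8 ]
R3 <- R3 - (-3)*R1:  [  0  -6   7   4 ]
R3 <- R3 - (-1)*R2:  [  0   0   3  12 ]
Row echelon form:
[ -2  4   4  |  42 ]
[  0  6  -4  |   8 ]
[  0  0   3  |  12 ]
Back-substitution:
u = (12) / 3 = 4
t = (8 - (-4)*(4)) / 6 = 4
s = (42 - (4)*(4) - (4)*(4)) / -2 = -5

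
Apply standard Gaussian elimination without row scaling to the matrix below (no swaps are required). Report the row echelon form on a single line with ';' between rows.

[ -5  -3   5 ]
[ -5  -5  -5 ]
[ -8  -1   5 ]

Forward elimination:
R2 <- R2 - (1)*R1:  [   0   -2  -10 ]
R3 <- R3 - (8/5)*R1:  [    0  19/5    -3 ]
R3 <- R3 - (-19/10)*R2:  [   0    0  -22 ]
Row echelon form:
[ -5  -3    5 ]
[  0  -2  -10 ]
[  0   0  -22 ]

REF = [-5 -3 5; 0 -2 -10; 0 0 -22]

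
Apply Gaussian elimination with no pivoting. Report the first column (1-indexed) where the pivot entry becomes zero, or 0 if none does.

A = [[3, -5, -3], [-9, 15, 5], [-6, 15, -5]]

Naive forward elimination:
R2 <- R2 - (-3)*R1:  [  0   0  -4 ]
R3 <- R3 - (-2)*R1:  [   0    5  -11 ]
Matrix at this point:
[ 3  -5   -3 ]
[ 0   0   -4 ]
[ 0   5  -11 ]
Pivot entry (2,2) is zero but row 3 has 5 in column 2 -> naive elimination stops; a row interchange (e.g. R2 <-> R3) would be required here.

first zero-pivot column = 2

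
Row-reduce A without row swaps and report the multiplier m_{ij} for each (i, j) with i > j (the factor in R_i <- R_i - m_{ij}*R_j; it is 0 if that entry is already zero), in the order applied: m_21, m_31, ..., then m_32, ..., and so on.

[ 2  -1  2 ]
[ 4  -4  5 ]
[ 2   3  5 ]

multipliers: 2, 1, -2

Forward elimination:
R2 <- R2 - (2)*R1:  [  0  -2   1 ]
R3 <- R3 - (1)*R1:  [ 0  4  3 ]
R3 <- R3 - (-2)*R2:  [ 0  0  5 ]
Multipliers (in order of application): m_{21} = 2, m_{31} = 1, m_{32} = -2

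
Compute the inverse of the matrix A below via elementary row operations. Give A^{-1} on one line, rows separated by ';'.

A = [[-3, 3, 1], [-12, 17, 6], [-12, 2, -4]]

inverse = [-4/3 7/30 1/60; -2 2/5 1/10; 3 -1/2 -1/4]

Gauss-Jordan on [A | I]:
R1 <- (1/-3)*R1:  [    1    -1  -1/3  |  -1/3     0     0 ]
R2 <- R2 - (-12)*R1:  [  0   5   2  |  -4   1   0 ]
R3 <- R3 - (-12)*R1:  [   0  -10   -8  |   -4    0    1 ]
R2 <- (1/5)*R2:  [    0     1   2/5  |  -4/5   1/5     0 ]
R1 <- R1 - (-1)*R2:  [      1       0    1/15  |  -17/15     1/5       0 ]
R3 <- R3 - (-10)*R2:  [   0    0   -4  |  -12    2    1 ]
R3 <- (1/-4)*R3:  [    0     0     1  |     3  -1/2  -1/4 ]
R1 <- R1 - (1/15)*R3:  [    1     0     0  |  -4/3  7/30  1/60 ]
R2 <- R2 - (2/5)*R3:  [    0     1     0  |    -2   2/5  1/10 ]
Right block of [I | A^{-1}] is the inverse:
[ -4/3  7/30  1/60 ]
[   -2   2/5  1/10 ]
[    3  -1/2  -1/4 ]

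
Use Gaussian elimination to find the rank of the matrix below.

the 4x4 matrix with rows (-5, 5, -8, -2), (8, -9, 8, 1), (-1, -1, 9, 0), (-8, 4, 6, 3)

rank(A) = 4

Row reduction:
R2 <- R2 - (-8/5)*R1:  [     0     -1  -24/5  -11/5 ]
R3 <- R3 - (1/5)*R1:  [    0    -2  53/5   2/5 ]
R4 <- R4 - (8/5)*R1:  [    0    -4  94/5  31/5 ]
R3 <- R3 - (2)*R2:  [     0      0  101/5   24/5 ]
R4 <- R4 - (4)*R2:  [  0   0  38  15 ]
R4 <- R4 - (190/101)*R3:  [       0        0        0  603/101 ]
Row echelon form:
[ -5   5     -8       -2 ]
[  0  -1  -24/5    -11/5 ]
[  0   0  101/5     24/5 ]
[  0   0      0  603/101 ]
Nonzero rows / pivot columns: 4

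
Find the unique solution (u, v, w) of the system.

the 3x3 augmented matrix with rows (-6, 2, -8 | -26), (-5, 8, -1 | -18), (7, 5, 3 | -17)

Forward elimination on [A|b]:
R2 <- R2 - (5/6)*R1:  [    0  19/3  17/3  11/3 ]
R3 <- R3 - (-7/6)*R1:  [      0    22/3   -19/3  -142/3 ]
R3 <- R3 - (22/19)*R2:  [       0        0  -245/19  -980/19 ]
Row echelon form:
[ -6     2       -8  |      -26 ]
[  0  19/3     17/3  |     11/3 ]
[  0     0  -245/19  |  -980/19 ]
Back-substitution:
w = (-980/19) / (-245/19) = 4
v = (11/3 - (17/3)*(4)) / (19/3) = -3
u = (-26 - (2)*(-3) - (-8)*(4)) / -6 = -2

(-2, -3, 4)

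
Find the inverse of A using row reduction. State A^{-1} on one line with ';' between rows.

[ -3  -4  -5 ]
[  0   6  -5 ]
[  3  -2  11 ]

inverse = [-28/9 -3 -25/9; 5/6 1 5/6; 1 1 1]

Gauss-Jordan on [A | I]:
R1 <- (1/-3)*R1:  [    1   4/3   5/3  |  -1/3     0     0 ]
R3 <- R3 - (3)*R1:  [  0  -6   6  |   1   0   1 ]
R2 <- (1/6)*R2:  [    0     1  -5/6  |     0   1/6     0 ]
R1 <- R1 - (4/3)*R2:  [    1     0  25/9  |  -1/3  -2/9     0 ]
R3 <- R3 - (-6)*R2:  [ 0  0  1  |  1  1  1 ]
R1 <- R1 - (25/9)*R3:  [     1      0      0  |  -28/9     -3  -25/9 ]
R2 <- R2 - (-5/6)*R3:  [   0    1    0  |  5/6    1  5/6 ]
Right block of [I | A^{-1}] is the inverse:
[ -28/9  -3  -25/9 ]
[   5/6   1    5/6 ]
[     1   1      1 ]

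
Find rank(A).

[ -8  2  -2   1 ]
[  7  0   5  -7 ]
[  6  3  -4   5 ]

rank(A) = 3

Row reduction:
R2 <- R2 - (-7/8)*R1:  [     0    7/4   13/4  -49/8 ]
R3 <- R3 - (-3/4)*R1:  [     0    9/2  -11/2   23/4 ]
R3 <- R3 - (18/7)*R2:  [     0      0  -97/7   43/2 ]
Row echelon form:
[ -8    2     -2      1 ]
[  0  7/4   13/4  -49/8 ]
[  0    0  -97/7   43/2 ]
Nonzero rows / pivot columns: 3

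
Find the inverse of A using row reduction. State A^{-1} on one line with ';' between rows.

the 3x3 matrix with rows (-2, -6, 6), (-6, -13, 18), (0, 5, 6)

inverse = [14/5 -11/10 1/2; -3/5 1/5 0; 1/2 -1/6 1/6]

Gauss-Jordan on [A | I]:
R1 <- (1/-2)*R1:  [    1     3    -3  |  -1/2     0     0 ]
R2 <- R2 - (-6)*R1:  [  0   5   0  |  -3   1   0 ]
R2 <- (1/5)*R2:  [    0     1     0  |  -3/5   1/5     0 ]
R1 <- R1 - (3)*R2:  [     1      0     -3  |  13/10   -3/5      0 ]
R3 <- R3 - (5)*R2:  [  0   0   6  |   3  -1   1 ]
R3 <- (1/6)*R3:  [    0     0     1  |   1/2  -1/6   1/6 ]
R1 <- R1 - (-3)*R3:  [      1       0       0  |    14/5  -11/10     1/2 ]
Right block of [I | A^{-1}] is the inverse:
[ 14/5  -11/10  1/2 ]
[ -3/5     1/5    0 ]
[  1/2    -1/6  1/6 ]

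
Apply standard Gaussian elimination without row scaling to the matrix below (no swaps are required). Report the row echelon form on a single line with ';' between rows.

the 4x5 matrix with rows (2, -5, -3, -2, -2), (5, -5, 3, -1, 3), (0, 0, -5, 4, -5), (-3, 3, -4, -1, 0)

REF = [2 -5 -3 -2 -2; 0 15/2 21/2 4 8; 0 0 -5 4 -5; 0 0 0 -84/25 4]

Forward elimination:
R2 <- R2 - (5/2)*R1:  [    0  15/2  21/2     4     8 ]
R4 <- R4 - (-3/2)*R1:  [     0   -9/2  -17/2     -4     -3 ]
R4 <- R4 - (-3/5)*R2:  [     0      0  -11/5   -8/5    9/5 ]
R4 <- R4 - (11/25)*R3:  [      0       0       0  -84/25       4 ]
Row echelon form:
[ 2    -5    -3      -2  -2 ]
[ 0  15/2  21/2       4   8 ]
[ 0     0    -5       4  -5 ]
[ 0     0     0  -84/25   4 ]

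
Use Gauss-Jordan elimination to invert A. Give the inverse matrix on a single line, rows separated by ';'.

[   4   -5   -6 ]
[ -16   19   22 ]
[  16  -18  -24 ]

Gauss-Jordan on [A | I]:
R1 <- (1/4)*R1:  [    1  -5/4  -3/2  |   1/4     0     0 ]
R2 <- R2 - (-16)*R1:  [  0  -1  -2  |   4   1   0 ]
R3 <- R3 - (16)*R1:  [  0   2   0  |  -4   0   1 ]
R2 <- (1/-1)*R2:  [  0   1   2  |  -4  -1   0 ]
R1 <- R1 - (-5/4)*R2:  [     1      0      1  |  -19/4   -5/4      0 ]
R3 <- R3 - (2)*R2:  [  0   0  -4  |   4   2   1 ]
R3 <- (1/-4)*R3:  [    0     0     1  |    -1  -1/2  -1/4 ]
R1 <- R1 - (1)*R3:  [     1      0      0  |  -15/4   -3/4    1/4 ]
R2 <- R2 - (2)*R3:  [   0    1    0  |   -2    0  1/2 ]
Right block of [I | A^{-1}] is the inverse:
[ -15/4  -3/4   1/4 ]
[    -2     0   1/2 ]
[    -1  -1/2  -1/4 ]

inverse = [-15/4 -3/4 1/4; -2 0 1/2; -1 -1/2 -1/4]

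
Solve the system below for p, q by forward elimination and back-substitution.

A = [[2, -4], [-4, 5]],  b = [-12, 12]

(2, 4)

Forward elimination on [A|b]:
R2 <- R2 - (-2)*R1:  [   0   -3  -12 ]
Row echelon form:
[ 2  -4  |  -12 ]
[ 0  -3  |  -12 ]
Back-substitution:
q = (-12) / -3 = 4
p = (-12 - (-4)*(4)) / 2 = 2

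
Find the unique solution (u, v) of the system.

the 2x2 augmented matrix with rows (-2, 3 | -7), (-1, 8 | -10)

(2, -1)

Forward elimination on [A|b]:
R2 <- R2 - (1/2)*R1:  [     0   13/2  -13/2 ]
Row echelon form:
[ -2     3  |     -7 ]
[  0  13/2  |  -13/2 ]
Back-substitution:
v = (-13/2) / (13/2) = -1
u = (-7 - (3)*(-1)) / -2 = 2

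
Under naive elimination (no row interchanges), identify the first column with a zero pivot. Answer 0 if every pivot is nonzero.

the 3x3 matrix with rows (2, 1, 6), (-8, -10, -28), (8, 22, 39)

Naive forward elimination:
R2 <- R2 - (-4)*R1:  [  0  -6  -4 ]
R3 <- R3 - (4)*R1:  [  0  18  15 ]
R3 <- R3 - (-3)*R2:  [ 0  0  3 ]
All pivots nonzero; naive elimination completes without hitting a zero pivot.

first zero-pivot column = 0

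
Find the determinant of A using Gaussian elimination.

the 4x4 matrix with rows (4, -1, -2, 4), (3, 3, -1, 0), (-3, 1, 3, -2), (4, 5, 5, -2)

Forward elimination:
R2 <- R2 - (3/4)*R1:  [    0  15/4   1/2    -3 ]
R3 <- R3 - (-3/4)*R1:  [   0  1/4  3/2    1 ]
R4 <- R4 - (1)*R1:  [  0   6   7  -6 ]
R3 <- R3 - (1/15)*R2:  [     0      0  22/15    6/5 ]
R4 <- R4 - (8/5)*R2:  [    0     0  31/5  -6/5 ]
R4 <- R4 - (93/22)*R3:  [      0       0       0  -69/11 ]
Upper-triangular form:
[ 4    -1     -2       4 ]
[ 0  15/4    1/2      -3 ]
[ 0     0  22/15     6/5 ]
[ 0     0      0  -69/11 ]
det(A) = (-1)^0 * (4) * (15/4) * (22/15) * (-69/11) = -138  (0 row swaps -> sign +1)

det(A) = -138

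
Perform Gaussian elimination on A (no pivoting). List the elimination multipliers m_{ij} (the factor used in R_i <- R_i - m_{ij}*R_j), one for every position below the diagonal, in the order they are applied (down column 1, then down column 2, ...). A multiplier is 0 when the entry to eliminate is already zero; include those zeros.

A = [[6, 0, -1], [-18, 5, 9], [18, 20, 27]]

Forward elimination:
R2 <- R2 - (-3)*R1:  [ 0  5  6 ]
R3 <- R3 - (3)*R1:  [  0  20  30 ]
R3 <- R3 - (4)*R2:  [ 0  0  6 ]
Multipliers (in order of application): m_{21} = -3, m_{31} = 3, m_{32} = 4

multipliers: -3, 3, 4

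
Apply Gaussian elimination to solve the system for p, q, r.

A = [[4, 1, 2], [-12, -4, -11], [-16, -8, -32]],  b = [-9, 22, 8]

Forward elimination on [A|b]:
R2 <- R2 - (-3)*R1:  [  0  -1  -5  -5 ]
R3 <- R3 - (-4)*R1:  [   0   -4  -24  -28 ]
R3 <- R3 - (4)*R2:  [  0   0  -4  -8 ]
Row echelon form:
[ 4   1   2  |  -9 ]
[ 0  -1  -5  |  -5 ]
[ 0   0  -4  |  -8 ]
Back-substitution:
r = (-8) / -4 = 2
q = (-5 - (-5)*(2)) / -1 = -5
p = (-9 - (1)*(-5) - (2)*(2)) / 4 = -2

(-2, -5, 2)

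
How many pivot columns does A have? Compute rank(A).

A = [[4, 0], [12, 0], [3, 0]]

rank(A) = 1

Row reduction:
R2 <- R2 - (3)*R1:  [ 0  0 ]
R3 <- R3 - (3/4)*R1:  [ 0  0 ]
Row echelon form:
[ 4  0 ]
[ 0  0 ]
[ 0  0 ]
Nonzero rows / pivot columns: 1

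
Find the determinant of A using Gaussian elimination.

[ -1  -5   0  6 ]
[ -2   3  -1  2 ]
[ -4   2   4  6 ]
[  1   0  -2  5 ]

Forward elimination:
R2 <- R2 - (2)*R1:  [   0   13   -1  -10 ]
R3 <- R3 - (4)*R1:  [   0   22    4  -18 ]
R4 <- R4 - (-1)*R1:  [  0  -5  -2  11 ]
R3 <- R3 - (22/13)*R2:  [      0       0   74/13  -14/13 ]
R4 <- R4 - (-5/13)*R2:  [      0       0  -31/13   93/13 ]
R4 <- R4 - (-31/74)*R3:  [      0       0       0  248/37 ]
Upper-triangular form:
[ -1  -5      0       6 ]
[  0  13     -1     -10 ]
[  0   0  74/13  -14/13 ]
[  0   0      0  248/37 ]
det(A) = (-1)^0 * (-1) * (13) * (74/13) * (248/37) = -496  (0 row swaps -> sign +1)

det(A) = -496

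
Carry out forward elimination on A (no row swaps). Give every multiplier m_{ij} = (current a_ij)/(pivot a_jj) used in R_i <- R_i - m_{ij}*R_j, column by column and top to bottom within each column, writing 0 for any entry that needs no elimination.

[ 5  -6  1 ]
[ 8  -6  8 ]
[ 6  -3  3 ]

multipliers: 8/5, 6/5, 7/6

Forward elimination:
R2 <- R2 - (8/5)*R1:  [    0  18/5  32/5 ]
R3 <- R3 - (6/5)*R1:  [    0  21/5   9/5 ]
R3 <- R3 - (7/6)*R2:  [     0      0  -17/3 ]
Multipliers (in order of application): m_{21} = 8/5, m_{31} = 6/5, m_{32} = 7/6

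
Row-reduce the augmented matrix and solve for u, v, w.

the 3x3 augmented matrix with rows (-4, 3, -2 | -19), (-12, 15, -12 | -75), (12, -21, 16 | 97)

Forward elimination on [A|b]:
R2 <- R2 - (3)*R1:  [   0    6   -6  -18 ]
R3 <- R3 - (-3)*R1:  [   0  -12   10   40 ]
R3 <- R3 - (-2)*R2:  [  0   0  -2   4 ]
Row echelon form:
[ -4  3  -2  |  -19 ]
[  0  6  -6  |  -18 ]
[  0  0  -2  |    4 ]
Back-substitution:
w = (4) / -2 = -2
v = (-18 - (-6)*(-2)) / 6 = -5
u = (-19 - (3)*(-5) - (-2)*(-2)) / -4 = 2

(2, -5, -2)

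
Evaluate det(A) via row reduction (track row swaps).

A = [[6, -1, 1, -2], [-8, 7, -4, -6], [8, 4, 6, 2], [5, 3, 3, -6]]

det(A) = -1358

Forward elimination:
R2 <- R2 - (-4/3)*R1:  [     0   17/3   -8/3  -26/3 ]
R3 <- R3 - (4/3)*R1:  [    0  16/3  14/3  14/3 ]
R4 <- R4 - (5/6)*R1:  [     0   23/6   13/6  -13/3 ]
R3 <- R3 - (16/17)*R2:  [      0       0  122/17  218/17 ]
R4 <- R4 - (23/34)*R2:  [      0       0  135/34   26/17 ]
R4 <- R4 - (135/244)*R3:  [        0         0         0  -679/122 ]
Upper-triangular form:
[ 6    -1       1        -2 ]
[ 0  17/3    -8/3     -26/3 ]
[ 0     0  122/17    218/17 ]
[ 0     0       0  -679/122 ]
det(A) = (-1)^0 * (6) * (17/3) * (122/17) * (-679/122) = -1358  (0 row swaps -> sign +1)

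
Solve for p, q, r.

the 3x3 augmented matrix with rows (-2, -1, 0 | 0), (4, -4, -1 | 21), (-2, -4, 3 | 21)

Forward elimination on [A|b]:
R2 <- R2 - (-2)*R1:  [  0  -6  -1  21 ]
R3 <- R3 - (1)*R1:  [  0  -3   3  21 ]
R3 <- R3 - (1/2)*R2:  [    0     0   7/2  21/2 ]
Row echelon form:
[ -2  -1    0  |     0 ]
[  0  -6   -1  |    21 ]
[  0   0  7/2  |  21/2 ]
Back-substitution:
r = (21/2) / (7/2) = 3
q = (21 - (-1)*(3)) / -6 = -4
p = (0 - (-1)*(-4)) / -2 = 2

(2, -4, 3)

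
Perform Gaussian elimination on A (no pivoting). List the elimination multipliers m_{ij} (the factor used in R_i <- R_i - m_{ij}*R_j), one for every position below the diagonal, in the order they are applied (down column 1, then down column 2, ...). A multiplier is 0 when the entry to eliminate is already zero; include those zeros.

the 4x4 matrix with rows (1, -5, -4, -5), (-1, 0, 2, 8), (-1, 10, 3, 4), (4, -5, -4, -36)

Forward elimination:
R2 <- R2 - (-1)*R1:  [  0  -5  -2   3 ]
R3 <- R3 - (-1)*R1:  [  0   5  -1  -1 ]
R4 <- R4 - (4)*R1:  [   0   15   12  -16 ]
R3 <- R3 - (-1)*R2:  [  0   0  -3   2 ]
R4 <- R4 - (-3)*R2:  [  0   0   6  -7 ]
R4 <- R4 - (-2)*R3:  [  0   0   0  -3 ]
Multipliers (in order of application): m_{21} = -1, m_{31} = -1, m_{41} = 4, m_{32} = -1, m_{42} = -3, m_{43} = -2

multipliers: -1, -1, 4, -1, -3, -2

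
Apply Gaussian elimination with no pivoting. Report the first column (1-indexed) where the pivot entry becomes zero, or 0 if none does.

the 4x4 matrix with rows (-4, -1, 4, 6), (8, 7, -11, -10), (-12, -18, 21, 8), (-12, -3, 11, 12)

Naive forward elimination:
R2 <- R2 - (-2)*R1:  [  0   5  -3   2 ]
R3 <- R3 - (3)*R1:  [   0  -15    9  -10 ]
R4 <- R4 - (3)*R1:  [  0   0  -1  -6 ]
R3 <- R3 - (-3)*R2:  [  0   0   0  -4 ]
Matrix at this point:
[ -4  -1   4   6 ]
[  0   5  -3   2 ]
[  0   0   0  -4 ]
[  0   0  -1  -6 ]
Pivot entry (3,3) is zero but row 4 has -1 in column 3 -> naive elimination stops; a row interchange (e.g. R3 <-> R4) would be required here.

first zero-pivot column = 3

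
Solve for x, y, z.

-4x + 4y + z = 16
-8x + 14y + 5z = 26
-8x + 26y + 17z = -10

Forward elimination on [A|b]:
R2 <- R2 - (2)*R1:  [  0   6   3  -6 ]
R3 <- R3 - (2)*R1:  [   0   18   15  -42 ]
R3 <- R3 - (3)*R2:  [   0    0    6  -24 ]
Row echelon form:
[ -4  4  1  |   16 ]
[  0  6  3  |   -6 ]
[  0  0  6  |  -24 ]
Back-substitution:
z = (-24) / 6 = -4
y = (-6 - (3)*(-4)) / 6 = 1
x = (16 - (4)*(1) - (1)*(-4)) / -4 = -4

(-4, 1, -4)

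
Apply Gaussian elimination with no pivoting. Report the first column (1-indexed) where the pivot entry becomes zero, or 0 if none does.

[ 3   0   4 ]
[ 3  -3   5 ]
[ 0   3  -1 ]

first zero-pivot column = 3

Naive forward elimination:
R2 <- R2 - (1)*R1:  [  0  -3   1 ]
R3 <- R3 - (-1)*R2:  [ 0  0  0 ]
Matrix at this point:
[ 3   0  4 ]
[ 0  -3  1 ]
[ 0   0  0 ]
Pivot entry (3,3) in the last row is zero and there are no rows below to swap with -> zero pivot in column 3 (A is singular).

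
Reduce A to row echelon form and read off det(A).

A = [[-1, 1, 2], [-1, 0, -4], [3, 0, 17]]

det(A) = 5

Forward elimination:
R2 <- R2 - (1)*R1:  [  0  -1  -6 ]
R3 <- R3 - (-3)*R1:  [  0   3  23 ]
R3 <- R3 - (-3)*R2:  [ 0  0  5 ]
Upper-triangular form:
[ -1   1   2 ]
[  0  -1  -6 ]
[  0   0   5 ]
det(A) = (-1)^0 * (-1) * (-1) * (5) = 5  (0 row swaps -> sign +1)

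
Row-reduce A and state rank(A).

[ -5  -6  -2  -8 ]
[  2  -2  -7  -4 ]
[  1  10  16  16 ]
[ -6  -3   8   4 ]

Row reduction:
R2 <- R2 - (-2/5)*R1:  [     0  -22/5  -39/5  -36/5 ]
R3 <- R3 - (-1/5)*R1:  [    0  44/5  78/5  72/5 ]
R4 <- R4 - (6/5)*R1:  [    0  21/5  52/5  68/5 ]
R3 <- R3 - (-2)*R2:  [ 0  0  0  0 ]
R4 <- R4 - (-21/22)*R2:  [     0      0  65/22  74/11 ]
R3 <-> R4   (pivot in column 3 was zero)
[ -5     -6     -2     -8 ]
[  0  -22/5  -39/5  -36/5 ]
[  0      0  65/22  74/11 ]
[  0      0      0      0 ]
Row echelon form:
[ -5     -6     -2     -8 ]
[  0  -22/5  -39/5  -36/5 ]
[  0      0  65/22  74/11 ]
[  0      0      0      0 ]
Nonzero rows / pivot columns: 3

rank(A) = 3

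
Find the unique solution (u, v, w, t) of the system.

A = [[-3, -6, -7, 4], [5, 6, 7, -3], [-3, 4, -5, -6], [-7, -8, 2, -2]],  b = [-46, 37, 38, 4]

Forward elimination on [A|b]:
R2 <- R2 - (-5/3)*R1:  [      0      -4   -14/3    11/3  -119/3 ]
R3 <- R3 - (1)*R1:  [   0   10    2  -10   84 ]
R4 <- R4 - (7/3)*R1:  [     0      6   55/3  -34/3  334/3 ]
R3 <- R3 - (-5/2)*R2:  [     0      0  -29/3   -5/6  -91/6 ]
R4 <- R4 - (-3/2)*R2:  [     0      0   34/3  -35/6  311/6 ]
R4 <- R4 - (-34/29)*R3:  [       0        0        0  -395/58  1975/58 ]
Row echelon form:
[ -3  -6     -7        4  |      -46 ]
[  0  -4  -14/3     11/3  |   -119/3 ]
[  0   0  -29/3     -5/6  |    -91/6 ]
[  0   0      0  -395/58  |  1975/58 ]
Back-substitution:
t = (1975/58) / (-395/58) = -5
w = (-91/6 - (-5/6)*(-5)) / (-29/3) = 2
v = (-119/3 - (-14/3)*(2) - (11/3)*(-5)) / -4 = 3
u = (-46 - (-6)*(3) - (-7)*(2) - (4)*(-5)) / -3 = -2

(-2, 3, 2, -5)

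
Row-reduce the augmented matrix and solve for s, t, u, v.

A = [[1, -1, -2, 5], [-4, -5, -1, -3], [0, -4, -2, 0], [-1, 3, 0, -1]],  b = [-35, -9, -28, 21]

(-2, 5, 4, -4)

Forward elimination on [A|b]:
R2 <- R2 - (-4)*R1:  [    0    -9    -9    17  -149 ]
R4 <- R4 - (-1)*R1:  [   0    2   -2    4  -14 ]
R3 <- R3 - (4/9)*R2:  [     0      0      2  -68/9  344/9 ]
R4 <- R4 - (-2/9)*R2:  [      0       0      -4    70/9  -424/9 ]
R4 <- R4 - (-2)*R3:  [     0      0      0  -22/3   88/3 ]
Row echelon form:
[ 1  -1  -2      5  |    -35 ]
[ 0  -9  -9     17  |   -149 ]
[ 0   0   2  -68/9  |  344/9 ]
[ 0   0   0  -22/3  |   88/3 ]
Back-substitution:
v = (88/3) / (-22/3) = -4
u = (344/9 - (-68/9)*(-4)) / 2 = 4
t = (-149 - (-9)*(4) - (17)*(-4)) / -9 = 5
s = (-35 - (-1)*(5) - (-2)*(4) - (5)*(-4)) / 1 = -2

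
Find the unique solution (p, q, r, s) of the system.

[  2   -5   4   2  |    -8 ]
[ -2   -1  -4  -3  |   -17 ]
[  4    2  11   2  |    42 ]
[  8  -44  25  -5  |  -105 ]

(-3, 4, 4, 1)

Forward elimination on [A|b]:
R2 <- R2 - (-1)*R1:  [   0   -6    0   -1  -25 ]
R3 <- R3 - (2)*R1:  [  0  12   3  -2  58 ]
R4 <- R4 - (4)*R1:  [   0  -24    9  -13  -73 ]
R3 <- R3 - (-2)*R2:  [  0   0   3  -4   8 ]
R4 <- R4 - (4)*R2:  [  0   0   9  -9  27 ]
R4 <- R4 - (3)*R3:  [ 0  0  0  3  3 ]
Row echelon form:
[ 2  -5  4   2  |   -8 ]
[ 0  -6  0  -1  |  -25 ]
[ 0   0  3  -4  |    8 ]
[ 0   0  0   3  |    3 ]
Back-substitution:
s = (3) / 3 = 1
r = (8 - (-4)*(1)) / 3 = 4
q = (-25 - (-1)*(1)) / -6 = 4
p = (-8 - (-5)*(4) - (4)*(4) - (2)*(1)) / 2 = -3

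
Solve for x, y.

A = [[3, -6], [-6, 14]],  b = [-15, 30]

Forward elimination on [A|b]:
R2 <- R2 - (-2)*R1:  [ 0  2  0 ]
Row echelon form:
[ 3  -6  |  -15 ]
[ 0   2  |    0 ]
Back-substitution:
y = (0) / 2 = 0
x = (-15 - (-6)*(0)) / 3 = -5

(-5, 0)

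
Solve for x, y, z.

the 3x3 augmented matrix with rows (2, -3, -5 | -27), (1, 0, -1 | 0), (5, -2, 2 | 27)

Forward elimination on [A|b]:
R2 <- R2 - (1/2)*R1:  [    0   3/2   3/2  27/2 ]
R3 <- R3 - (5/2)*R1:  [     0   11/2   29/2  189/2 ]
R3 <- R3 - (11/3)*R2:  [  0   0   9  45 ]
Row echelon form:
[ 2   -3   -5  |   -27 ]
[ 0  3/2  3/2  |  27/2 ]
[ 0    0    9  |    45 ]
Back-substitution:
z = (45) / 9 = 5
y = (27/2 - (3/2)*(5)) / (3/2) = 4
x = (-27 - (-3)*(4) - (-5)*(5)) / 2 = 5

(5, 4, 5)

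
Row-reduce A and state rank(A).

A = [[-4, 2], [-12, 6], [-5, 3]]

Row reduction:
R2 <- R2 - (3)*R1:  [ 0  0 ]
R3 <- R3 - (5/4)*R1:  [   0  1/2 ]
R2 <-> R3   (pivot in column 2 was zero)
[ -4    2 ]
[  0  1/2 ]
[  0    0 ]
Row echelon form:
[ -4    2 ]
[  0  1/2 ]
[  0    0 ]
Nonzero rows / pivot columns: 2

rank(A) = 2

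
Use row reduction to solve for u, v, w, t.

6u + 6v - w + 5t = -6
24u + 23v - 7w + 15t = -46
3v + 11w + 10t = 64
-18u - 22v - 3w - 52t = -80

(-2, 0, 4, 2)

Forward elimination on [A|b]:
R2 <- R2 - (4)*R1:  [   0   -1   -3   -5  -22 ]
R4 <- R4 - (-3)*R1:  [   0   -4   -6  -37  -98 ]
R3 <- R3 - (-3)*R2:  [  0   0   2  -5  -2 ]
R4 <- R4 - (4)*R2:  [   0    0    6  -17  -10 ]
R4 <- R4 - (3)*R3:  [  0   0   0  -2  -4 ]
Row echelon form:
[ 6   6  -1   5  |   -6 ]
[ 0  -1  -3  -5  |  -22 ]
[ 0   0   2  -5  |   -2 ]
[ 0   0   0  -2  |   -4 ]
Back-substitution:
t = (-4) / -2 = 2
w = (-2 - (-5)*(2)) / 2 = 4
v = (-22 - (-3)*(4) - (-5)*(2)) / -1 = 0
u = (-6 - (6)*(0) - (-1)*(4) - (5)*(2)) / 6 = -2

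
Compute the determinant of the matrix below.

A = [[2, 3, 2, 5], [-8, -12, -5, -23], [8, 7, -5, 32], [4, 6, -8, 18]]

det(A) = -120

Forward elimination:
R2 <- R2 - (-4)*R1:  [  0   0   3  -3 ]
R3 <- R3 - (4)*R1:  [   0   -5  -13   12 ]
R4 <- R4 - (2)*R1:  [   0    0  -12    8 ]
R2 <-> R3   (pivot in column 2 was zero)
[ 2   3    2   5 ]
[ 0  -5  -13  12 ]
[ 0   0    3  -3 ]
[ 0   0  -12   8 ]
R4 <- R4 - (-4)*R3:  [  0   0   0  -4 ]
Upper-triangular form:
[ 2   3    2   5 ]
[ 0  -5  -13  12 ]
[ 0   0    3  -3 ]
[ 0   0    0  -4 ]
det(A) = (-1)^1 * (2) * (-5) * (3) * (-4) = -120  (1 row swap -> sign -1)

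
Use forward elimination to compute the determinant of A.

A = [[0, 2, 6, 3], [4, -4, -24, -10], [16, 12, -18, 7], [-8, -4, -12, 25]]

det(A) = 144

Forward elimination:
R1 <-> R2   (pivot in column 1 was zero)
[  4  -4  -24  -10 ]
[  0   2    6    3 ]
[ 16  12  -18    7 ]
[ -8  -4  -12   25 ]
R3 <- R3 - (4)*R1:  [  0  28  78  47 ]
R4 <- R4 - (-2)*R1:  [   0  -12  -60    5 ]
R3 <- R3 - (14)*R2:  [  0   0  -6   5 ]
R4 <- R4 - (-6)*R2:  [   0    0  -24   23 ]
R4 <- R4 - (4)*R3:  [ 0  0  0  3 ]
Upper-triangular form:
[ 4  -4  -24  -10 ]
[ 0   2    6    3 ]
[ 0   0   -6    5 ]
[ 0   0    0    3 ]
det(A) = (-1)^1 * (4) * (2) * (-6) * (3) = 144  (1 row swap -> sign -1)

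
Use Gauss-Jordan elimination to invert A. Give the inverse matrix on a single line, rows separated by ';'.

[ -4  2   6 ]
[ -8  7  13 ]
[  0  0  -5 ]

inverse = [-7/12 1/6 -4/15; -2/3 1/3 1/15; 0 0 -1/5]

Gauss-Jordan on [A | I]:
R1 <- (1/-4)*R1:  [    1  -1/2  -3/2  |  -1/4     0     0 ]
R2 <- R2 - (-8)*R1:  [  0   3   1  |  -2   1   0 ]
R2 <- (1/3)*R2:  [    0     1   1/3  |  -2/3   1/3     0 ]
R1 <- R1 - (-1/2)*R2:  [     1      0   -4/3  |  -7/12    1/6      0 ]
R3 <- (1/-5)*R3:  [    0     0     1  |     0     0  -1/5 ]
R1 <- R1 - (-4/3)*R3:  [     1      0      0  |  -7/12    1/6  -4/15 ]
R2 <- R2 - (1/3)*R3:  [    0     1     0  |  -2/3   1/3  1/15 ]
Right block of [I | A^{-1}] is the inverse:
[ -7/12  1/6  -4/15 ]
[  -2/3  1/3   1/15 ]
[     0    0   -1/5 ]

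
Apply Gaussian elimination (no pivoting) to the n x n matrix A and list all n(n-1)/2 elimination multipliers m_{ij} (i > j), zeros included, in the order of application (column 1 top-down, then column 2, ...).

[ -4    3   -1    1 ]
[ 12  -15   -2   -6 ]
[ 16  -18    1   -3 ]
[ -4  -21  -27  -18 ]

multipliers: -3, -4, 1, 1, 4, -3

Forward elimination:
R2 <- R2 - (-3)*R1:  [  0  -6  -5  -3 ]
R3 <- R3 - (-4)*R1:  [  0  -6  -3   1 ]
R4 <- R4 - (1)*R1:  [   0  -24  -26  -19 ]
R3 <- R3 - (1)*R2:  [ 0  0  2  4 ]
R4 <- R4 - (4)*R2:  [  0   0  -6  -7 ]
R4 <- R4 - (-3)*R3:  [ 0  0  0  5 ]
Multipliers (in order of application): m_{21} = -3, m_{31} = -4, m_{41} = 1, m_{32} = 1, m_{42} = 4, m_{43} = -3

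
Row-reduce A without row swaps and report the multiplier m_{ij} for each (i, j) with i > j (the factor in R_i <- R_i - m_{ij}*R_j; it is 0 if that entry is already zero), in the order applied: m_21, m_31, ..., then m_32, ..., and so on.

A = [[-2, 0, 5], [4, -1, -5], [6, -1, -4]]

multipliers: -2, -3, 1

Forward elimination:
R2 <- R2 - (-2)*R1:  [  0  -1   5 ]
R3 <- R3 - (-3)*R1:  [  0  -1  11 ]
R3 <- R3 - (1)*R2:  [ 0  0  6 ]
Multipliers (in order of application): m_{21} = -2, m_{31} = -3, m_{32} = 1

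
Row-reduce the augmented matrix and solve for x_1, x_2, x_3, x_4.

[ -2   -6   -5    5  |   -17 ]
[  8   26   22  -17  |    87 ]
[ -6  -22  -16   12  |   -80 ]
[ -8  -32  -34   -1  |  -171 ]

Forward elimination on [A|b]:
R2 <- R2 - (-4)*R1:  [  0   2   2   3  19 ]
R3 <- R3 - (3)*R1:  [   0   -4   -1   -3  -29 ]
R4 <- R4 - (4)*R1:  [    0    -8   -14   -21  -103 ]
R3 <- R3 - (-2)*R2:  [ 0  0  3  3  9 ]
R4 <- R4 - (-4)*R2:  [   0    0   -6   -9  -27 ]
R4 <- R4 - (-2)*R3:  [  0   0   0  -3  -9 ]
Row echelon form:
[ -2  -6  -5   5  |  -17 ]
[  0   2   2   3  |   19 ]
[  0   0   3   3  |    9 ]
[  0   0   0  -3  |   -9 ]
Back-substitution:
x_4 = (-9) / -3 = 3
x_3 = (9 - (3)*(3)) / 3 = 0
x_2 = (19 - (2)*(0) - (3)*(3)) / 2 = 5
x_1 = (-17 - (-6)*(5) - (-5)*(0) - (5)*(3)) / -2 = 1

(1, 5, 0, 3)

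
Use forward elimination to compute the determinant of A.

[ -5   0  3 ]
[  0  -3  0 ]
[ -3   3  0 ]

det(A) = -27

Forward elimination:
R3 <- R3 - (3/5)*R1:  [    0     3  -9/5 ]
R3 <- R3 - (-1)*R2:  [    0     0  -9/5 ]
Upper-triangular form:
[ -5   0     3 ]
[  0  -3     0 ]
[  0   0  -9/5 ]
det(A) = (-1)^0 * (-5) * (-3) * (-9/5) = -27  (0 row swaps -> sign +1)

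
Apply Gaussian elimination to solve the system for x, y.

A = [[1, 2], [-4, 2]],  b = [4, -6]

(2, 1)

Forward elimination on [A|b]:
R2 <- R2 - (-4)*R1:  [  0  10  10 ]
Row echelon form:
[ 1   2  |   4 ]
[ 0  10  |  10 ]
Back-substitution:
y = (10) / 10 = 1
x = (4 - (2)*(1)) / 1 = 2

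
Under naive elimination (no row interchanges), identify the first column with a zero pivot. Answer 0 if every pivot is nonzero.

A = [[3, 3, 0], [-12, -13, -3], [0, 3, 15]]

Naive forward elimination:
R2 <- R2 - (-4)*R1:  [  0  -1  -3 ]
R3 <- R3 - (-3)*R2:  [ 0  0  6 ]
All pivots nonzero; naive elimination completes without hitting a zero pivot.

first zero-pivot column = 0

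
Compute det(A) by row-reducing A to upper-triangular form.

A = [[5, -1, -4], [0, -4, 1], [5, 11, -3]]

Forward elimination:
R3 <- R3 - (1)*R1:  [  0  12   1 ]
R3 <- R3 - (-3)*R2:  [ 0  0  4 ]
Upper-triangular form:
[ 5  -1  -4 ]
[ 0  -4   1 ]
[ 0   0   4 ]
det(A) = (-1)^0 * (5) * (-4) * (4) = -80  (0 row swaps -> sign +1)

det(A) = -80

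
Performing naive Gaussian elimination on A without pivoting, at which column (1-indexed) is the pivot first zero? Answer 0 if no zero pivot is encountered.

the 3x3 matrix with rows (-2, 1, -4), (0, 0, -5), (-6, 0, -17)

Naive forward elimination:
R3 <- R3 - (3)*R1:  [  0  -3  -5 ]
Matrix at this point:
[ -2   1  -4 ]
[  0   0  -5 ]
[  0  -3  -5 ]
Pivot entry (2,2) is zero but row 3 has -3 in column 2 -> naive elimination stops; a row interchange (e.g. R2 <-> R3) would be required here.

first zero-pivot column = 2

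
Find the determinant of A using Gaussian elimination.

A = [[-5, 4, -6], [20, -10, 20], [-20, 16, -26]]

Forward elimination:
R2 <- R2 - (-4)*R1:  [  0   6  -4 ]
R3 <- R3 - (4)*R1:  [  0   0  -2 ]
Upper-triangular form:
[ -5  4  -6 ]
[  0  6  -4 ]
[  0  0  -2 ]
det(A) = (-1)^0 * (-5) * (6) * (-2) = 60  (0 row swaps -> sign +1)

det(A) = 60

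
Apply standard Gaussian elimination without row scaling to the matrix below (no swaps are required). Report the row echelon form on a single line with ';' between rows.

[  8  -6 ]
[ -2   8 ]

Forward elimination:
R2 <- R2 - (-1/4)*R1:  [    0  13/2 ]
Row echelon form:
[ 8    -6 ]
[ 0  13/2 ]

REF = [8 -6; 0 13/2]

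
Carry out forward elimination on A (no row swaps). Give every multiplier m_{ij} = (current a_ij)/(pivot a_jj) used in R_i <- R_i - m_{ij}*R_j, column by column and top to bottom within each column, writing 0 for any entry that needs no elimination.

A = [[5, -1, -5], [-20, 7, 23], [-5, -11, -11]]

Forward elimination:
R2 <- R2 - (-4)*R1:  [ 0  3  3 ]
R3 <- R3 - (-1)*R1:  [   0  -12  -16 ]
R3 <- R3 - (-4)*R2:  [  0   0  -4 ]
Multipliers (in order of application): m_{21} = -4, m_{31} = -1, m_{32} = -4

multipliers: -4, -1, -4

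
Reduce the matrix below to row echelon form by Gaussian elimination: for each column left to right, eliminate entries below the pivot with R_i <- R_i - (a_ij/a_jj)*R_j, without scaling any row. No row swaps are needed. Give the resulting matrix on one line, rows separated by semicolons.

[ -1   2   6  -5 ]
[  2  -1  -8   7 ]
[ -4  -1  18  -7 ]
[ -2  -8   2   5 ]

REF = [-1 2 6 -5; 0 3 4 -3; 0 0 6 4; 0 0 0 -1]

Forward elimination:
R2 <- R2 - (-2)*R1:  [  0   3   4  -3 ]
R3 <- R3 - (4)*R1:  [  0  -9  -6  13 ]
R4 <- R4 - (2)*R1:  [   0  -12  -10   15 ]
R3 <- R3 - (-3)*R2:  [ 0  0  6  4 ]
R4 <- R4 - (-4)*R2:  [ 0  0  6  3 ]
R4 <- R4 - (1)*R3:  [  0   0   0  -1 ]
Row echelon form:
[ -1  2  6  -5 ]
[  0  3  4  -3 ]
[  0  0  6   4 ]
[  0  0  0  -1 ]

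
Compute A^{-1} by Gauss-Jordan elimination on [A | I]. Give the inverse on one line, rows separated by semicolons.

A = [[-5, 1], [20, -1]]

Gauss-Jordan on [A | I]:
R1 <- (1/-5)*R1:  [    1  -1/5  |  -1/5     0 ]
R2 <- R2 - (20)*R1:  [ 0  3  |  4  1 ]
R2 <- (1/3)*R2:  [   0    1  |  4/3  1/3 ]
R1 <- R1 - (-1/5)*R2:  [    1     0  |  1/15  1/15 ]
Right block of [I | A^{-1}] is the inverse:
[ 1/15  1/15 ]
[  4/3   1/3 ]

inverse = [1/15 1/15; 4/3 1/3]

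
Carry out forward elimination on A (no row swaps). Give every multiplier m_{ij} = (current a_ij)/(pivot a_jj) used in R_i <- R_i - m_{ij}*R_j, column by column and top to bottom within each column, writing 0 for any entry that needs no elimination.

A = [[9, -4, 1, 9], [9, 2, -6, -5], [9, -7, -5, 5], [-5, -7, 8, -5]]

multipliers: 1, 1, -5/9, -1/2, -83/54, 119/513

Forward elimination:
R2 <- R2 - (1)*R1:  [   0    6   -7  -14 ]
R3 <- R3 - (1)*R1:  [  0  -3  -6  -4 ]
R4 <- R4 - (-5/9)*R1:  [     0  -83/9   77/9      0 ]
R3 <- R3 - (-1/2)*R2:  [     0      0  -19/2    -11 ]
R4 <- R4 - (-83/54)*R2:  [       0        0  -119/54  -581/27 ]
R4 <- R4 - (119/513)*R3:  [         0          0          0  -9730/513 ]
Multipliers (in order of application): m_{21} = 1, m_{31} = 1, m_{41} = -5/9, m_{32} = -1/2, m_{42} = -83/54, m_{43} = 119/513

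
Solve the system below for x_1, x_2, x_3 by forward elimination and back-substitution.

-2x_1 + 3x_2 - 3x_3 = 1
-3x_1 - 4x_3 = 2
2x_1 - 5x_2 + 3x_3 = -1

(-2, 0, 1)

Forward elimination on [A|b]:
R2 <- R2 - (3/2)*R1:  [    0  -9/2   1/2   1/2 ]
R3 <- R3 - (-1)*R1:  [  0  -2   0   0 ]
R3 <- R3 - (4/9)*R2:  [    0     0  -2/9  -2/9 ]
Row echelon form:
[ -2     3    -3  |     1 ]
[  0  -9/2   1/2  |   1/2 ]
[  0     0  -2/9  |  -2/9 ]
Back-substitution:
x_3 = (-2/9) / (-2/9) = 1
x_2 = (1/2 - (1/2)*(1)) / (-9/2) = 0
x_1 = (1 - (3)*(0) - (-3)*(1)) / -2 = -2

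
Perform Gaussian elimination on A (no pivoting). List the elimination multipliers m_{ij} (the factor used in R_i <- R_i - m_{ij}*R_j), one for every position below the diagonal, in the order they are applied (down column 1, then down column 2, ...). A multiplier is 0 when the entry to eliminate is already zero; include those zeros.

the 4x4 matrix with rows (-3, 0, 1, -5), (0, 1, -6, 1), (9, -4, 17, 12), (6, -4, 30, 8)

Forward elimination:
R2: entry in column 1 is already 0 -> m_{21} = 0 (no row operation needed)
R3 <- R3 - (-3)*R1:  [  0  -4  20  -3 ]
R4 <- R4 - (-2)*R1:  [  0  -4  32  -2 ]
R3 <- R3 - (-4)*R2:  [  0   0  -4   1 ]
R4 <- R4 - (-4)*R2:  [ 0  0  8  2 ]
R4 <- R4 - (-2)*R3:  [ 0  0  0  4 ]
Multipliers (in order of application): m_{21} = 0, m_{31} = -3, m_{41} = -2, m_{32} = -4, m_{42} = -4, m_{43} = -2

multipliers: 0, -3, -2, -4, -4, -2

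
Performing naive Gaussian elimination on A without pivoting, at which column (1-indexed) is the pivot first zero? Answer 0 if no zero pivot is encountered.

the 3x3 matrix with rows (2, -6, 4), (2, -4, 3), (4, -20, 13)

Naive forward elimination:
R2 <- R2 - (1)*R1:  [  0   2  -1 ]
R3 <- R3 - (2)*R1:  [  0  -8   5 ]
R3 <- R3 - (-4)*R2:  [ 0  0  1 ]
All pivots nonzero; naive elimination completes without hitting a zero pivot.

first zero-pivot column = 0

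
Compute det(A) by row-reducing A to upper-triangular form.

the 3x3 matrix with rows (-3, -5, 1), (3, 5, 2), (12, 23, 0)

det(A) = 27

Forward elimination:
R2 <- R2 - (-1)*R1:  [ 0  0  3 ]
R3 <- R3 - (-4)*R1:  [ 0  3  4 ]
R2 <-> R3   (pivot in column 2 was zero)
[ -3  -5  1 ]
[  0   3  4 ]
[  0   0  3 ]
Upper-triangular form:
[ -3  -5  1 ]
[  0   3  4 ]
[  0   0  3 ]
det(A) = (-1)^1 * (-3) * (3) * (3) = 27  (1 row swap -> sign -1)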